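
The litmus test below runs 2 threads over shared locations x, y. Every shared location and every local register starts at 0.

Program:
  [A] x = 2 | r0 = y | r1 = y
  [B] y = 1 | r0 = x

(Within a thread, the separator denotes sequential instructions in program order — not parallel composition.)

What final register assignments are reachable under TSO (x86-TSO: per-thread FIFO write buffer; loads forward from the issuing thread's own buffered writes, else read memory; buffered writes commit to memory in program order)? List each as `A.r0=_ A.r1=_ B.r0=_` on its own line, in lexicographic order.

A.r0=0 A.r1=0 B.r0=0
A.r0=0 A.r1=0 B.r0=2
A.r0=0 A.r1=1 B.r0=0
A.r0=0 A.r1=1 B.r0=2
A.r0=1 A.r1=1 B.r0=0
A.r0=1 A.r1=1 B.r0=2

outcome vector order: (A.r0,A.r1,B.r0)
|TSO outcomes| = 6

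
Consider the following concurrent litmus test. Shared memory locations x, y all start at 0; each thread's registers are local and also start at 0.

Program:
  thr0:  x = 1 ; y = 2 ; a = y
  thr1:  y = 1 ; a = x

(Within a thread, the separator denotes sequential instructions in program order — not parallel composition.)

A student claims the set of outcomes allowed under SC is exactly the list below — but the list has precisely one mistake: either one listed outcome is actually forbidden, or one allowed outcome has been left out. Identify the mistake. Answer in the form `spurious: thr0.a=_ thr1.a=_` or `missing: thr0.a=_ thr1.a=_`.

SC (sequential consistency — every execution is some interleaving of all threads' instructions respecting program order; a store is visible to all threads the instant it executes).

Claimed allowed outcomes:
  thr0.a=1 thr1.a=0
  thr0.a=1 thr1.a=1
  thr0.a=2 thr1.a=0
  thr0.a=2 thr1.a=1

outcome vector order: (thr0.a,thr1.a)
[SC] allowed = {(1,1) (2,0) (2,1)}
claimed∖SC = {(1,0)}

spurious: thr0.a=1 thr1.a=0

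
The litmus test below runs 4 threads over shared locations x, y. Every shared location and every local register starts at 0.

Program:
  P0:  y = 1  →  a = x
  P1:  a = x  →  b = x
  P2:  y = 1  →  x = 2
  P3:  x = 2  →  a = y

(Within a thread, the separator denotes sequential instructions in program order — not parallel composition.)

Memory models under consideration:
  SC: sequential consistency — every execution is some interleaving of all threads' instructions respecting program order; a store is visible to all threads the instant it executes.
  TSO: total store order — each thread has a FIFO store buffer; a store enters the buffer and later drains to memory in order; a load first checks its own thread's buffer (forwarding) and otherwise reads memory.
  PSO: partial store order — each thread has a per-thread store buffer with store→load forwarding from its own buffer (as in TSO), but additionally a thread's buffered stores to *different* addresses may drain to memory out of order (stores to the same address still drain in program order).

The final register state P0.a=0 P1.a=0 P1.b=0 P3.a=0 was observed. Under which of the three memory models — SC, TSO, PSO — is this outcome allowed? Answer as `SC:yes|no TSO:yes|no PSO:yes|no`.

outcome vector order: (P0.a,P1.a,P1.b,P3.a)
SC (9): (0,0,0,1) (0,0,2,1) (0,2,2,1) (2,0,0,0) (2,0,0,1) (2,0,2,0) (2,0,2,1) (2,2,2,0) (2,2,2,1)
TSO (12): (0,0,0,0) (0,0,0,1) (0,0,2,0) (0,0,2,1) (0,2,2,0) (0,2,2,1) (2,0,0,0) (2,0,0,1) (2,0,2,0) (2,0,2,1) (2,2,2,0) (2,2,2,1)
PSO (12): (0,0,0,0) (0,0,0,1) (0,0,2,0) (0,0,2,1) (0,2,2,0) (0,2,2,1) (2,0,0,0) (2,0,0,1) (2,0,2,0) (2,0,2,1) (2,2,2,0) (2,2,2,1)
target (0,0,0,0) ∈ {TSO,PSO}

SC:no TSO:yes PSO:yes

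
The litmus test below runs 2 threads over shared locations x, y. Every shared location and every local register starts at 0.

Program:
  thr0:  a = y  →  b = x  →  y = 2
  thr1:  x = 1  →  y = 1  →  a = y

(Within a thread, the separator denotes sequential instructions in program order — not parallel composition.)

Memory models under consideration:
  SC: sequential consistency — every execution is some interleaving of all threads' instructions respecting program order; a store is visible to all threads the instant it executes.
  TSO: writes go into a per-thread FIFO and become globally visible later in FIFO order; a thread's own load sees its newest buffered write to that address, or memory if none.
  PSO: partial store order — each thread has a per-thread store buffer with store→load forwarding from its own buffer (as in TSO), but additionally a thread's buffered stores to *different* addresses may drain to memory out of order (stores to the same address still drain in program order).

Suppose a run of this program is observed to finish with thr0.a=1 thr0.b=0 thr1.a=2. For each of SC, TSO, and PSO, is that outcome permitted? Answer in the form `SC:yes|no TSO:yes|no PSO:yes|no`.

SC:no TSO:no PSO:yes

outcome vector order: (thr0.a,thr0.b,thr1.a)
SC: 6 outcomes — {0/0/1; 0/0/2; 0/1/1; 0/1/2; 1/1/1; 1/1/2}
TSO: 6 outcomes — {0/0/1; 0/0/2; 0/1/1; 0/1/2; 1/1/1; 1/1/2}
PSO: 8 outcomes — {0/0/1; 0/0/2; 0/1/1; 0/1/2; 1/0/1; 1/0/2; 1/1/1; 1/1/2}
target 1/0/2 ∈ {PSO}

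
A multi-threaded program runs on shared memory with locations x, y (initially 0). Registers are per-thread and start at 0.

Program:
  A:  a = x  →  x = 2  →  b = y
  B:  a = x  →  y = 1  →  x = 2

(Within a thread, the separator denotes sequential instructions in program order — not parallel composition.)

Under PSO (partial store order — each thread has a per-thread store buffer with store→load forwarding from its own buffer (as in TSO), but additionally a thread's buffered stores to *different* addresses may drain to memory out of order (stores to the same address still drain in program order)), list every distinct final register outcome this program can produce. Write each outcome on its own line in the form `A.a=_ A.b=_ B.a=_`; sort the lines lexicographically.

outcome vector order: (A.a,A.b,B.a)
|PSO outcomes| = 6

A.a=0 A.b=0 B.a=0
A.a=0 A.b=0 B.a=2
A.a=0 A.b=1 B.a=0
A.a=0 A.b=1 B.a=2
A.a=2 A.b=0 B.a=0
A.a=2 A.b=1 B.a=0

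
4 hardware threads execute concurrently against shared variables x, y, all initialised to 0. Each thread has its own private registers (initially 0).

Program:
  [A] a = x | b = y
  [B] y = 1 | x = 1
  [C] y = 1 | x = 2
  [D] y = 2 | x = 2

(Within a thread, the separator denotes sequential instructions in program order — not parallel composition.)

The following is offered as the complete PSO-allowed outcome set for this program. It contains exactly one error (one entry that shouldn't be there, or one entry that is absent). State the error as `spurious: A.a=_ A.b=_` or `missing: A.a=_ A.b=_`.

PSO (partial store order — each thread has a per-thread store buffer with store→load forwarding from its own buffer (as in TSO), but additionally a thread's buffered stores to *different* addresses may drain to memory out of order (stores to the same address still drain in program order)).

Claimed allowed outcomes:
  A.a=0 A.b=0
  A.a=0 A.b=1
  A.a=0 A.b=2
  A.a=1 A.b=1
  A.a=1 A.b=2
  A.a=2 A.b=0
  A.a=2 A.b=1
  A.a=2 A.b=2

missing: A.a=1 A.b=0

outcome vector order: (A.a,A.b)
PSO (9): (0,0), (0,1), (0,2), (1,0), (1,1), (1,2), (2,0), (2,1), (2,2)
PSO∖claimed = {(1,0)}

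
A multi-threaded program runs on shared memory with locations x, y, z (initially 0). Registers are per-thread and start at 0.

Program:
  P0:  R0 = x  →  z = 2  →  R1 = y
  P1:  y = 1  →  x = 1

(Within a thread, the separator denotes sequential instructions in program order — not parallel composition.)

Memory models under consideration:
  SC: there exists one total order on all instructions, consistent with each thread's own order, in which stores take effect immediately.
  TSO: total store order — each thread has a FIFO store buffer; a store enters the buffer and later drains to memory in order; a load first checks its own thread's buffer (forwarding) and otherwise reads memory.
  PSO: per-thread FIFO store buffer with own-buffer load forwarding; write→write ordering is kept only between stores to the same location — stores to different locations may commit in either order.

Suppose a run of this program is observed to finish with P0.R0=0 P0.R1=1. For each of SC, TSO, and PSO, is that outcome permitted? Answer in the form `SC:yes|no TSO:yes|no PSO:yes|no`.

outcome vector order: (P0.R0,P0.R1)
SC (3): 00, 01, 11
TSO (3): 00, 01, 11
PSO (4): 00, 01, 10, 11
target 01 ∈ {SC,TSO,PSO}

SC:yes TSO:yes PSO:yes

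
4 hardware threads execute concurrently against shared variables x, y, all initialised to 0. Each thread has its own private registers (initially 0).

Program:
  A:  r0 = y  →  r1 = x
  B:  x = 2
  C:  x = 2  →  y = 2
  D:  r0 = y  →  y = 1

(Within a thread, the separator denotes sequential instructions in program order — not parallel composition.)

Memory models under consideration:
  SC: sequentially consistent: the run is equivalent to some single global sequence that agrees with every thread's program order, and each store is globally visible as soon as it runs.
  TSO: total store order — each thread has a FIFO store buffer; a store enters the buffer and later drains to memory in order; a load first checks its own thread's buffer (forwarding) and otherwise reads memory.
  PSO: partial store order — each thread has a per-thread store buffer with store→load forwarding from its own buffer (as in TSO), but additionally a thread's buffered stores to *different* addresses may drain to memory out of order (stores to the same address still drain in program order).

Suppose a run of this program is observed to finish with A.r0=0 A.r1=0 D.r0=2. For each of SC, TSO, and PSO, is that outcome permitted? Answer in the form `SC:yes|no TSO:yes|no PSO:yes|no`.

outcome vector order: (A.r0,A.r1,D.r0)
SC (9): 0/0/0; 0/0/2; 0/2/0; 0/2/2; 1/0/0; 1/2/0; 1/2/2; 2/2/0; 2/2/2
TSO (9): 0/0/0; 0/0/2; 0/2/0; 0/2/2; 1/0/0; 1/2/0; 1/2/2; 2/2/0; 2/2/2
PSO (12): 0/0/0; 0/0/2; 0/2/0; 0/2/2; 1/0/0; 1/0/2; 1/2/0; 1/2/2; 2/0/0; 2/0/2; 2/2/0; 2/2/2
target 0/0/2 ∈ {SC,TSO,PSO}

SC:yes TSO:yes PSO:yes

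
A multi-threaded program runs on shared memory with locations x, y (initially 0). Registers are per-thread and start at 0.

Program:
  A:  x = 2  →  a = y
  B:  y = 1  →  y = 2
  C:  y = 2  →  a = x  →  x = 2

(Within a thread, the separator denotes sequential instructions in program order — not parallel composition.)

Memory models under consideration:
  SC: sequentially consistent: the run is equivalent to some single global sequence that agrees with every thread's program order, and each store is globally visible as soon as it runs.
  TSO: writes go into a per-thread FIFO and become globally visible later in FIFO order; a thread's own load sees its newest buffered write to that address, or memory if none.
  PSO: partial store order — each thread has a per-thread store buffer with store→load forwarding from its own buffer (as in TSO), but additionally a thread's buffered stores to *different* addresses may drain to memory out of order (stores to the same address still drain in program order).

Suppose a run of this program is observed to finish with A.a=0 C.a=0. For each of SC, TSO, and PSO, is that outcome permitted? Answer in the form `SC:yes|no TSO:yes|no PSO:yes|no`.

SC:no TSO:yes PSO:yes

outcome vector order: (A.a,C.a)
SC (5): (0,2) (1,0) (1,2) (2,0) (2,2)
TSO (6): (0,0) (0,2) (1,0) (1,2) (2,0) (2,2)
PSO (6): (0,0) (0,2) (1,0) (1,2) (2,0) (2,2)
target (0,0) ∈ {TSO,PSO}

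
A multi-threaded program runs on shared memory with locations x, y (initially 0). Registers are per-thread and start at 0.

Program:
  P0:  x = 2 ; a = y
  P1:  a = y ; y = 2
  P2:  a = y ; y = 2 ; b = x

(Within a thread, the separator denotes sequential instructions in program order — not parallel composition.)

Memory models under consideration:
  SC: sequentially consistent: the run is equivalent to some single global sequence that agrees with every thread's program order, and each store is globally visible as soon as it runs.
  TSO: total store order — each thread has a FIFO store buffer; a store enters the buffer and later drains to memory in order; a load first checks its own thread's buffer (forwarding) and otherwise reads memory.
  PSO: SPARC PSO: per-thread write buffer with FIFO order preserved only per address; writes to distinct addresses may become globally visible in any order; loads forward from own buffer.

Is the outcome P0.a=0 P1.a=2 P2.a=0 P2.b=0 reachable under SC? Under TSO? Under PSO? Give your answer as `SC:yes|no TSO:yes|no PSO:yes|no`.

SC:no TSO:yes PSO:yes

outcome vector order: (P0.a,P1.a,P2.a,P2.b)
SC (9): <0 0 0 2>, <0 0 2 2>, <0 2 0 2>, <2 0 0 0>, <2 0 0 2>, <2 0 2 0>, <2 0 2 2>, <2 2 0 0>, <2 2 0 2>
TSO (12): <0 0 0 0>, <0 0 0 2>, <0 0 2 0>, <0 0 2 2>, <0 2 0 0>, <0 2 0 2>, <2 0 0 0>, <2 0 0 2>, <2 0 2 0>, <2 0 2 2>, <2 2 0 0>, <2 2 0 2>
PSO (12): <0 0 0 0>, <0 0 0 2>, <0 0 2 0>, <0 0 2 2>, <0 2 0 0>, <0 2 0 2>, <2 0 0 0>, <2 0 0 2>, <2 0 2 0>, <2 0 2 2>, <2 2 0 0>, <2 2 0 2>
target <0 2 0 0> ∈ {TSO,PSO}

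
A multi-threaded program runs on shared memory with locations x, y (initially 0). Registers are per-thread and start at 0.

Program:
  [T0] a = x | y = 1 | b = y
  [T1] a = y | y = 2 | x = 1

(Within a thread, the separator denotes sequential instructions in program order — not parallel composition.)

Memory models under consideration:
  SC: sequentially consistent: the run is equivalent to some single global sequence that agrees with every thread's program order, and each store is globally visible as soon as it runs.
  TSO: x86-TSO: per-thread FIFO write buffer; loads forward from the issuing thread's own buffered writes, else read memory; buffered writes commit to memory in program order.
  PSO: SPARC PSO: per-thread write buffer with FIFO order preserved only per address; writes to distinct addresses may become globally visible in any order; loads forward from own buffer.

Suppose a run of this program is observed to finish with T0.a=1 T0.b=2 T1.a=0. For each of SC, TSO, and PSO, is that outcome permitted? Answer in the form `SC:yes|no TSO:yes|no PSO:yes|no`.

SC:no TSO:no PSO:yes

outcome vector order: (T0.a,T0.b,T1.a)
SC (5): 010 011 020 021 110
TSO (5): 010 011 020 021 110
PSO (6): 010 011 020 021 110 120
target 120 ∈ {PSO}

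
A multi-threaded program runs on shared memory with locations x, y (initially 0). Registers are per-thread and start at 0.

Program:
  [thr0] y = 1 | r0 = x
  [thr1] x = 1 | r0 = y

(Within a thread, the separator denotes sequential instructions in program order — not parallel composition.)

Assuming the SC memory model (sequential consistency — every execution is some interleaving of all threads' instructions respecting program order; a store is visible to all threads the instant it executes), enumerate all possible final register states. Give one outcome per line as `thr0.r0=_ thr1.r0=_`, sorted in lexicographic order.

outcome vector order: (thr0.r0,thr1.r0)
|SC outcomes| = 3

thr0.r0=0 thr1.r0=1
thr0.r0=1 thr1.r0=0
thr0.r0=1 thr1.r0=1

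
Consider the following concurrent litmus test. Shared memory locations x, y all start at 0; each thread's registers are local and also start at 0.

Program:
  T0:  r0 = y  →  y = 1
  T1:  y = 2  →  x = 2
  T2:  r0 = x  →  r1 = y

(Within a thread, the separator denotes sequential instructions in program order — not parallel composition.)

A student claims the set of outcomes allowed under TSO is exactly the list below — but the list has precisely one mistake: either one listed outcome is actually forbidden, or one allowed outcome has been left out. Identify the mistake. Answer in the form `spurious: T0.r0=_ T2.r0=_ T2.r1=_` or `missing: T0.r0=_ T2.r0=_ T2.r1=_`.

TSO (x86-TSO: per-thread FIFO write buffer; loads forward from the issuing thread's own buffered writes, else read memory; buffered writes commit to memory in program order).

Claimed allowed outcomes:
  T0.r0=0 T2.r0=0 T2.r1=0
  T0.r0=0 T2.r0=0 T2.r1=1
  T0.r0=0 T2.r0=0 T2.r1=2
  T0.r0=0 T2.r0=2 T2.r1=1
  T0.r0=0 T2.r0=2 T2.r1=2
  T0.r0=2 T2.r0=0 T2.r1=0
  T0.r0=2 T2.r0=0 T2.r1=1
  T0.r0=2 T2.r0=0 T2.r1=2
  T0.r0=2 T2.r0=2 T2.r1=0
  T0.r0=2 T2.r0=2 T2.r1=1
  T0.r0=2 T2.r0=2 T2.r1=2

spurious: T0.r0=2 T2.r0=2 T2.r1=0

outcome vector order: (T0.r0,T2.r0,T2.r1)
TSO (10): 000 001 002 021 022 200 201 202 221 222
claimed∖TSO = {220}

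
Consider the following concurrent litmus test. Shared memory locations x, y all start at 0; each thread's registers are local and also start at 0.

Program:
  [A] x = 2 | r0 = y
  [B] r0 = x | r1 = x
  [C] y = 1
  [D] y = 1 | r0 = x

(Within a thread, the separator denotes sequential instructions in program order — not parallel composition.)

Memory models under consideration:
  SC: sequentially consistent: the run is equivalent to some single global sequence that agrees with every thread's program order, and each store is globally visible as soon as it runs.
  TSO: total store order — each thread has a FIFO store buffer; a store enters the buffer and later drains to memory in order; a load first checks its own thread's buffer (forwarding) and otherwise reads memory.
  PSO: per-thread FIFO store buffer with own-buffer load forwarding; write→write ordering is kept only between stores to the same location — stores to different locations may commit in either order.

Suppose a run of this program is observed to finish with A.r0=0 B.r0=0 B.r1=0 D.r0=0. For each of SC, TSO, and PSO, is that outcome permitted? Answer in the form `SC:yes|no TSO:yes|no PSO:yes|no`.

outcome vector order: (A.r0,B.r0,B.r1,D.r0)
under SC → <0 0 0 2>, <0 0 2 2>, <0 2 2 2>, <1 0 0 0>, <1 0 0 2>, <1 0 2 0>, <1 0 2 2>, <1 2 2 0>, <1 2 2 2>
under TSO → <0 0 0 0>, <0 0 0 2>, <0 0 2 0>, <0 0 2 2>, <0 2 2 0>, <0 2 2 2>, <1 0 0 0>, <1 0 0 2>, <1 0 2 0>, <1 0 2 2>, <1 2 2 0>, <1 2 2 2>
under PSO → <0 0 0 0>, <0 0 0 2>, <0 0 2 0>, <0 0 2 2>, <0 2 2 0>, <0 2 2 2>, <1 0 0 0>, <1 0 0 2>, <1 0 2 0>, <1 0 2 2>, <1 2 2 0>, <1 2 2 2>
target <0 0 0 0> ∈ {TSO,PSO}

SC:no TSO:yes PSO:yes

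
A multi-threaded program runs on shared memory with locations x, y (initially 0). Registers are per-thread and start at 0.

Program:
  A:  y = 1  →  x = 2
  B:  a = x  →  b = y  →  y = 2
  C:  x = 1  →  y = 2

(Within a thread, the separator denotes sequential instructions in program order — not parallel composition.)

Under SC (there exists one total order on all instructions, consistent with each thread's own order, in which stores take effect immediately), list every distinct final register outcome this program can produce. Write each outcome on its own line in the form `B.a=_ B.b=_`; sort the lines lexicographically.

outcome vector order: (B.a,B.b)
|SC outcomes| = 8

B.a=0 B.b=0
B.a=0 B.b=1
B.a=0 B.b=2
B.a=1 B.b=0
B.a=1 B.b=1
B.a=1 B.b=2
B.a=2 B.b=1
B.a=2 B.b=2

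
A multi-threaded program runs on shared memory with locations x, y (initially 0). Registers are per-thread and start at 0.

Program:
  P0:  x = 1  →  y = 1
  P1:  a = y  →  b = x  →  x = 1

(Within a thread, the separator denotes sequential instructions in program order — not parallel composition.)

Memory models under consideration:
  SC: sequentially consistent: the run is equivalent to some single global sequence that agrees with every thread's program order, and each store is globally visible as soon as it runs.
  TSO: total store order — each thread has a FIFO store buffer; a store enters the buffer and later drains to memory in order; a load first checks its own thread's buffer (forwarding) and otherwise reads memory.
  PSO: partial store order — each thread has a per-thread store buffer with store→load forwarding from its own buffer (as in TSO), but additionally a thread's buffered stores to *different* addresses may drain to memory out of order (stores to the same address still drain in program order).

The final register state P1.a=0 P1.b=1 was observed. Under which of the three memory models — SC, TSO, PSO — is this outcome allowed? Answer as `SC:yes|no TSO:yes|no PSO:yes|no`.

outcome vector order: (P1.a,P1.b)
[SC] allowed = {00, 01, 11}
[TSO] allowed = {00, 01, 11}
[PSO] allowed = {00, 01, 10, 11}
target 01 ∈ {SC,TSO,PSO}

SC:yes TSO:yes PSO:yes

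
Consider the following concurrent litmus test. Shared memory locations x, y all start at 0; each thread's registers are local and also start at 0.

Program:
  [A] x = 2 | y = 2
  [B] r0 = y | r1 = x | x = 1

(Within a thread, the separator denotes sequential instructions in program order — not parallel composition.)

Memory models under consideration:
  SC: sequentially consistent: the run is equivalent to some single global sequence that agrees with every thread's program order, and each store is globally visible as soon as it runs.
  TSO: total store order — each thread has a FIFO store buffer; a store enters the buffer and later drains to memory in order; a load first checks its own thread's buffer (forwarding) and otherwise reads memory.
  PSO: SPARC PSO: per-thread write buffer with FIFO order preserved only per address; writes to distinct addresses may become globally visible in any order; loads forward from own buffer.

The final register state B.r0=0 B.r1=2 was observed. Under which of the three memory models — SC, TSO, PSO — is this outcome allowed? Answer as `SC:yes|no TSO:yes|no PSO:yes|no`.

SC:yes TSO:yes PSO:yes

outcome vector order: (B.r0,B.r1)
SC: 3 outcomes — {0/0 0/2 2/2}
TSO: 3 outcomes — {0/0 0/2 2/2}
PSO: 4 outcomes — {0/0 0/2 2/0 2/2}
target 0/2 ∈ {SC,TSO,PSO}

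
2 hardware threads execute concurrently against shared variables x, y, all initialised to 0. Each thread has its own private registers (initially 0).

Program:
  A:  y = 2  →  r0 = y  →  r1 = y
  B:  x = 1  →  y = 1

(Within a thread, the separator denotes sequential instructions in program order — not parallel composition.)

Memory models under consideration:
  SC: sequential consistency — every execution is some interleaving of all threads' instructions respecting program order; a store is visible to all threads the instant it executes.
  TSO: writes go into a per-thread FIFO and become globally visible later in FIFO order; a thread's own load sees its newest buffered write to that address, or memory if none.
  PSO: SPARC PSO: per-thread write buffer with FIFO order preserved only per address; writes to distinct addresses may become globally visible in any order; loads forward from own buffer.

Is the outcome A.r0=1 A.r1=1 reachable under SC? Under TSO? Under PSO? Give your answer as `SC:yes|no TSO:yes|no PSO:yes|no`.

SC:yes TSO:yes PSO:yes

outcome vector order: (A.r0,A.r1)
SC (3): 11, 21, 22
TSO (3): 11, 21, 22
PSO (3): 11, 21, 22
target 11 ∈ {SC,TSO,PSO}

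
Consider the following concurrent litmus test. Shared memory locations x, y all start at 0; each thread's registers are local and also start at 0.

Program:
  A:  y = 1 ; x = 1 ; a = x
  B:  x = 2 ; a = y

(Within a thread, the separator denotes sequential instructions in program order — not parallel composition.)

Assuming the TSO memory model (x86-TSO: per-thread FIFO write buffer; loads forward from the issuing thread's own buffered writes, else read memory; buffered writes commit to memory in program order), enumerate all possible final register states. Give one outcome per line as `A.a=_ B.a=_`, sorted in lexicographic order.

A.a=1 B.a=0
A.a=1 B.a=1
A.a=2 B.a=0
A.a=2 B.a=1

outcome vector order: (A.a,B.a)
|TSO outcomes| = 4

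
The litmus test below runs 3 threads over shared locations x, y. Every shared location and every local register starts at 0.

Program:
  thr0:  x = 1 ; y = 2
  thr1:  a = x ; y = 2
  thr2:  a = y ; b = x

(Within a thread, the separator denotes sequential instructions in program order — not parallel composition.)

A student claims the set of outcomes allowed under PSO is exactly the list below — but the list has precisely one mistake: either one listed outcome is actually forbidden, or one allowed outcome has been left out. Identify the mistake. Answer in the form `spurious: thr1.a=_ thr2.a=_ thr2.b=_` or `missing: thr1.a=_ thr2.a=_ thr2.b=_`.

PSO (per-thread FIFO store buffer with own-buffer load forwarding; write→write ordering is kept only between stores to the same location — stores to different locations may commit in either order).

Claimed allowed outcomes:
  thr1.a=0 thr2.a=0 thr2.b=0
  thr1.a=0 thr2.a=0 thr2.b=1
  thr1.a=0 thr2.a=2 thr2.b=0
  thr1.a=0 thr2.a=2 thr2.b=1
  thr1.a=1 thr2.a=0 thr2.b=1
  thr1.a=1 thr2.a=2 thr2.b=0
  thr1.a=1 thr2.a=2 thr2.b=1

missing: thr1.a=1 thr2.a=0 thr2.b=0

outcome vector order: (thr1.a,thr2.a,thr2.b)
under PSO → 000, 001, 020, 021, 100, 101, 120, 121
PSO∖claimed = {100}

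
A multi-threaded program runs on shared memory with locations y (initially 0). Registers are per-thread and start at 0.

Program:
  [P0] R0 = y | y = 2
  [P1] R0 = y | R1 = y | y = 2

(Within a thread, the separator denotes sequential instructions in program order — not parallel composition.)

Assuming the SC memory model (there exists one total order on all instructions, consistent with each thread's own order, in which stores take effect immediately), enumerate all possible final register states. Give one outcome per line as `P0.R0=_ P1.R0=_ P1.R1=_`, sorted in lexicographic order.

P0.R0=0 P1.R0=0 P1.R1=0
P0.R0=0 P1.R0=0 P1.R1=2
P0.R0=0 P1.R0=2 P1.R1=2
P0.R0=2 P1.R0=0 P1.R1=0

outcome vector order: (P0.R0,P1.R0,P1.R1)
|SC outcomes| = 4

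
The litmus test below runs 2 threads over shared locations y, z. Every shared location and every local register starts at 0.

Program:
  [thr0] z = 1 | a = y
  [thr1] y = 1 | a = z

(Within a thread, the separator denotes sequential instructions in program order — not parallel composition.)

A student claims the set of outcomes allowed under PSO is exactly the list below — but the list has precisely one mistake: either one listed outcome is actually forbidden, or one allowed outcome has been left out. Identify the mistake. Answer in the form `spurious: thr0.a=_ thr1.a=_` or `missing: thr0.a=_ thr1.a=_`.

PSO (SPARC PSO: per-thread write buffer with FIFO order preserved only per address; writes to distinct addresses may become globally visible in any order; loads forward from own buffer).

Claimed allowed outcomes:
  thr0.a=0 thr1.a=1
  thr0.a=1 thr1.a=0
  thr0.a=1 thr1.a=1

missing: thr0.a=0 thr1.a=0

outcome vector order: (thr0.a,thr1.a)
under PSO → 00, 01, 10, 11
PSO∖claimed = {00}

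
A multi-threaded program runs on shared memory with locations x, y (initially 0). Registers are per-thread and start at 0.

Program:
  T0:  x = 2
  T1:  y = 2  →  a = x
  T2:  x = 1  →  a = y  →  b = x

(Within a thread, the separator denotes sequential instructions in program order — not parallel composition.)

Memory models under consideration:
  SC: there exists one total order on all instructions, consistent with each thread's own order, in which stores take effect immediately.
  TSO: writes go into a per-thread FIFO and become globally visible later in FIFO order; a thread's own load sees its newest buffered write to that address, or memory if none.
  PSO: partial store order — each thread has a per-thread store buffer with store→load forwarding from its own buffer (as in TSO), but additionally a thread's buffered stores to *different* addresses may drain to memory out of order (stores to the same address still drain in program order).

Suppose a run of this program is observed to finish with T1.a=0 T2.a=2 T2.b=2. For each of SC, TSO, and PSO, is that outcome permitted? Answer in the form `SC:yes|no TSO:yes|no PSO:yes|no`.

SC:yes TSO:yes PSO:yes

outcome vector order: (T1.a,T2.a,T2.b)
SC (10): 0/2/1, 0/2/2, 1/0/1, 1/0/2, 1/2/1, 1/2/2, 2/0/1, 2/0/2, 2/2/1, 2/2/2
TSO (12): 0/0/1, 0/0/2, 0/2/1, 0/2/2, 1/0/1, 1/0/2, 1/2/1, 1/2/2, 2/0/1, 2/0/2, 2/2/1, 2/2/2
PSO (12): 0/0/1, 0/0/2, 0/2/1, 0/2/2, 1/0/1, 1/0/2, 1/2/1, 1/2/2, 2/0/1, 2/0/2, 2/2/1, 2/2/2
target 0/2/2 ∈ {SC,TSO,PSO}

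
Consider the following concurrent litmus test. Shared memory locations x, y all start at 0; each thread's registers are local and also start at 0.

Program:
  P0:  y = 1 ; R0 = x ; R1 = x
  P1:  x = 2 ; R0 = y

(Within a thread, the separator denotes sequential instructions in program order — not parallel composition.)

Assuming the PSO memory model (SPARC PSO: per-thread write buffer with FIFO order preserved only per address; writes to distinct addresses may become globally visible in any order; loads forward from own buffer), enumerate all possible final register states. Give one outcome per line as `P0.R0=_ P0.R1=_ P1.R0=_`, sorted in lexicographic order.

outcome vector order: (P0.R0,P0.R1,P1.R0)
|PSO outcomes| = 6

P0.R0=0 P0.R1=0 P1.R0=0
P0.R0=0 P0.R1=0 P1.R0=1
P0.R0=0 P0.R1=2 P1.R0=0
P0.R0=0 P0.R1=2 P1.R0=1
P0.R0=2 P0.R1=2 P1.R0=0
P0.R0=2 P0.R1=2 P1.R0=1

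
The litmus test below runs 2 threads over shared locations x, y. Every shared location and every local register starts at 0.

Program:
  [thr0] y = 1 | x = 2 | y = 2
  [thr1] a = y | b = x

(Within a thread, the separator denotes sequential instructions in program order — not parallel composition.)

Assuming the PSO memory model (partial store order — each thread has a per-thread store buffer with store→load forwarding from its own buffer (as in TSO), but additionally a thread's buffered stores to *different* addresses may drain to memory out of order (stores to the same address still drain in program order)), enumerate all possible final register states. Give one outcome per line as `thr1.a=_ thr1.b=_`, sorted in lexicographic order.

outcome vector order: (thr1.a,thr1.b)
|PSO outcomes| = 6

thr1.a=0 thr1.b=0
thr1.a=0 thr1.b=2
thr1.a=1 thr1.b=0
thr1.a=1 thr1.b=2
thr1.a=2 thr1.b=0
thr1.a=2 thr1.b=2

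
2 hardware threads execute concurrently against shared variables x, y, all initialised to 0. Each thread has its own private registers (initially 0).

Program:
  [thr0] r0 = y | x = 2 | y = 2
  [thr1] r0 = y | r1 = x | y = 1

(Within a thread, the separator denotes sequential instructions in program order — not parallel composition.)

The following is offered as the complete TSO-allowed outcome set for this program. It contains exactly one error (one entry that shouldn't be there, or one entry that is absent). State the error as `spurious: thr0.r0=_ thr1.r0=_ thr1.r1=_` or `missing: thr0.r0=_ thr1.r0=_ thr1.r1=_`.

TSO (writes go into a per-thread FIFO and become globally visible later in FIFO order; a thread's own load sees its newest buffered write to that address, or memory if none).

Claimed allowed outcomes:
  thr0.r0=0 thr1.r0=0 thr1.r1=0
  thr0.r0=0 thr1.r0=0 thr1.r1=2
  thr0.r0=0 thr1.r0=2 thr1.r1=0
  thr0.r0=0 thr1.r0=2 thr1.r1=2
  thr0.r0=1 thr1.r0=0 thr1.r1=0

spurious: thr0.r0=0 thr1.r0=2 thr1.r1=0

outcome vector order: (thr0.r0,thr1.r0,thr1.r1)
[TSO] allowed = {000, 002, 022, 100}
claimed∖TSO = {020}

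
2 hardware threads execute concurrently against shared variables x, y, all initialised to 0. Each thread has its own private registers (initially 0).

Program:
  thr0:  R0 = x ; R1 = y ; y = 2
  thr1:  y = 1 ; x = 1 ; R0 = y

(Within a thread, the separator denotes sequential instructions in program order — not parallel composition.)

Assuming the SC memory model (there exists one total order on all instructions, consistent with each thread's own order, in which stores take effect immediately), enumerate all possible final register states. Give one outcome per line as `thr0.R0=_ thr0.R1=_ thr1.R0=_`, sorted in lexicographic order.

outcome vector order: (thr0.R0,thr0.R1,thr1.R0)
|SC outcomes| = 6

thr0.R0=0 thr0.R1=0 thr1.R0=1
thr0.R0=0 thr0.R1=0 thr1.R0=2
thr0.R0=0 thr0.R1=1 thr1.R0=1
thr0.R0=0 thr0.R1=1 thr1.R0=2
thr0.R0=1 thr0.R1=1 thr1.R0=1
thr0.R0=1 thr0.R1=1 thr1.R0=2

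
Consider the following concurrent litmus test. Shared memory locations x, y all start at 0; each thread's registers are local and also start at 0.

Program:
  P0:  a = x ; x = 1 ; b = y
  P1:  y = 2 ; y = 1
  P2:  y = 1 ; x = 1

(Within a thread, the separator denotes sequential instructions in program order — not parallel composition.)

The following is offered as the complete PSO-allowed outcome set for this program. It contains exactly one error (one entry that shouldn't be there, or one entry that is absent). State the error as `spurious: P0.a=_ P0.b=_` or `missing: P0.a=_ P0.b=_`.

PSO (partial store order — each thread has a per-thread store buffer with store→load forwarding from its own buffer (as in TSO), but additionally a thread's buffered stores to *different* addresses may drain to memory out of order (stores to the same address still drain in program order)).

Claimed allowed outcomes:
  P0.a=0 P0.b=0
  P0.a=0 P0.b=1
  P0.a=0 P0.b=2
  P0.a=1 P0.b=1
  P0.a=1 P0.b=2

missing: P0.a=1 P0.b=0

outcome vector order: (P0.a,P0.b)
PSO (6): <0 0>; <0 1>; <0 2>; <1 0>; <1 1>; <1 2>
PSO∖claimed = {<1 0>}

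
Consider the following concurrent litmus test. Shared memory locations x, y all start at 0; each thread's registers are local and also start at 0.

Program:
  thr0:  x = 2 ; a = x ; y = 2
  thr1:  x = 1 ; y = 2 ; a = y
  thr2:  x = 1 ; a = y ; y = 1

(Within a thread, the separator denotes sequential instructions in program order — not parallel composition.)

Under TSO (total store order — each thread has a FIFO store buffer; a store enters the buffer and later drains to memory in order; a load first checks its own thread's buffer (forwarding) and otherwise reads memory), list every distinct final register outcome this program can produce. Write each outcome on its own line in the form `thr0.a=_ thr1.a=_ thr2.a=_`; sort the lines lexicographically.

outcome vector order: (thr0.a,thr1.a,thr2.a)
|TSO outcomes| = 8

thr0.a=1 thr1.a=1 thr2.a=0
thr0.a=1 thr1.a=1 thr2.a=2
thr0.a=1 thr1.a=2 thr2.a=0
thr0.a=1 thr1.a=2 thr2.a=2
thr0.a=2 thr1.a=1 thr2.a=0
thr0.a=2 thr1.a=1 thr2.a=2
thr0.a=2 thr1.a=2 thr2.a=0
thr0.a=2 thr1.a=2 thr2.a=2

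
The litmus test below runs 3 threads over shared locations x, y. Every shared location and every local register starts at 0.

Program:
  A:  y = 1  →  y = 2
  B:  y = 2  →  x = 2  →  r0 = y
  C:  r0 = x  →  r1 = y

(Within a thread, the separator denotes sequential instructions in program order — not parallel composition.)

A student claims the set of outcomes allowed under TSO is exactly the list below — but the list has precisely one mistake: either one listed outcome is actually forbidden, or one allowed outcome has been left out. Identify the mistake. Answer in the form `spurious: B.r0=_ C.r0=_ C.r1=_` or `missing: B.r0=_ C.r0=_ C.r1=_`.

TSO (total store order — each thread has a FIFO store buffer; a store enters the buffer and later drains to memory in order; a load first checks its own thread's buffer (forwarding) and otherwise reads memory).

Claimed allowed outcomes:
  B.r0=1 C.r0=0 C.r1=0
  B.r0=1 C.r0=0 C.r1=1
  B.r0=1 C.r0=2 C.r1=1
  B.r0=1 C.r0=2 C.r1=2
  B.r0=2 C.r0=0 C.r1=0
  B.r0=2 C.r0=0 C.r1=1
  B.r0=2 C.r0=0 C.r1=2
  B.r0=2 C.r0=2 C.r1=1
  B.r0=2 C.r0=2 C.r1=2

missing: B.r0=1 C.r0=0 C.r1=2

outcome vector order: (B.r0,C.r0,C.r1)
[TSO] allowed = {100 101 102 121 122 200 201 202 221 222}
TSO∖claimed = {102}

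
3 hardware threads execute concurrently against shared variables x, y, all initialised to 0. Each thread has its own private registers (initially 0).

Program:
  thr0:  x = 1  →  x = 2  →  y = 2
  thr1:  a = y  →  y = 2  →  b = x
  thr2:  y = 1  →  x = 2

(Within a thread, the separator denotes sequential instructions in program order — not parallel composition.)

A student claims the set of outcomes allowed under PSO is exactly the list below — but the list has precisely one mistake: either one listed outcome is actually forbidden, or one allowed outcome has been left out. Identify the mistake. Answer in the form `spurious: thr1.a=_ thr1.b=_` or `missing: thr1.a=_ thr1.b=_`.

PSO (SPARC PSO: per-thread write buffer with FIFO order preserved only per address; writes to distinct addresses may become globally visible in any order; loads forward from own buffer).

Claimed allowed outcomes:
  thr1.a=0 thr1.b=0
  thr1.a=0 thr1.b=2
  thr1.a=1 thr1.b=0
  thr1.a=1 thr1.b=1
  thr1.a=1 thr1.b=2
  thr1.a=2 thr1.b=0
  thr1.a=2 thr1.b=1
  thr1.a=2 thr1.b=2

outcome vector order: (thr1.a,thr1.b)
PSO (9): <0 0> <0 1> <0 2> <1 0> <1 1> <1 2> <2 0> <2 1> <2 2>
PSO∖claimed = {<0 1>}

missing: thr1.a=0 thr1.b=1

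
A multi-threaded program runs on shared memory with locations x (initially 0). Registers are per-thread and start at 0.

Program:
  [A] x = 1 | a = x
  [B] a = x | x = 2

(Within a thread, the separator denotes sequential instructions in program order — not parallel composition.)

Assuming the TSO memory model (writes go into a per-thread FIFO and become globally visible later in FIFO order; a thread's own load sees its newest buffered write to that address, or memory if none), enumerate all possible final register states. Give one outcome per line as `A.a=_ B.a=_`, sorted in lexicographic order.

outcome vector order: (A.a,B.a)
|TSO outcomes| = 4

A.a=1 B.a=0
A.a=1 B.a=1
A.a=2 B.a=0
A.a=2 B.a=1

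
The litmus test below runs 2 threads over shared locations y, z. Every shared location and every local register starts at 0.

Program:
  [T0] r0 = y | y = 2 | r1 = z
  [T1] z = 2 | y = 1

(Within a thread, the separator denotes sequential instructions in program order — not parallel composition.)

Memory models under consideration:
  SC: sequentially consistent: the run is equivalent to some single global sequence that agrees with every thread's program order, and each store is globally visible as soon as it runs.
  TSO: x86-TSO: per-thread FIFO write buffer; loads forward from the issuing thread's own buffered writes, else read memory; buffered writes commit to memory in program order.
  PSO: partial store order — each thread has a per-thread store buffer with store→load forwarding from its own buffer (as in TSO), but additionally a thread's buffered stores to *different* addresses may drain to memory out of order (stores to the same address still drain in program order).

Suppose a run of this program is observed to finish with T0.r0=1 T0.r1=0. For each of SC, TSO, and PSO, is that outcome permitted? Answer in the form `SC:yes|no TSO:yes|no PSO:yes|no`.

outcome vector order: (T0.r0,T0.r1)
SC (3): <0 0>; <0 2>; <1 2>
TSO (3): <0 0>; <0 2>; <1 2>
PSO (4): <0 0>; <0 2>; <1 0>; <1 2>
target <1 0> ∈ {PSO}

SC:no TSO:no PSO:yes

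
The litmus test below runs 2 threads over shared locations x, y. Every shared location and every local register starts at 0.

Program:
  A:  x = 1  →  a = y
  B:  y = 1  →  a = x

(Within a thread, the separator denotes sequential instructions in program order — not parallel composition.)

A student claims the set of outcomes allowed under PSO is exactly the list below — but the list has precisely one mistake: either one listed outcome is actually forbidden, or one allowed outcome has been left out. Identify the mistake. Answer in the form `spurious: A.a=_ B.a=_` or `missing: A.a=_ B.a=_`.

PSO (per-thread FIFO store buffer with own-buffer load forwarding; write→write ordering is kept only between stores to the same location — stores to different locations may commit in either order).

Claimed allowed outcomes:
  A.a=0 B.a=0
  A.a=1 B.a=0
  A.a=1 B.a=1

missing: A.a=0 B.a=1

outcome vector order: (A.a,B.a)
under PSO → <0 0> <0 1> <1 0> <1 1>
PSO∖claimed = {<0 1>}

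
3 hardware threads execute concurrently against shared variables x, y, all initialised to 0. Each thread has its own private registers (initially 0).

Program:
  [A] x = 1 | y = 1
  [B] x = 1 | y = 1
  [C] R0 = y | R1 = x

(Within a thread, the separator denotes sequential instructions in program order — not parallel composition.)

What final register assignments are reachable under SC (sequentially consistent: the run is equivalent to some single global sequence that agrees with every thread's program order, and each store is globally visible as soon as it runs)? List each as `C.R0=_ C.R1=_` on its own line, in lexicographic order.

outcome vector order: (C.R0,C.R1)
|SC outcomes| = 3

C.R0=0 C.R1=0
C.R0=0 C.R1=1
C.R0=1 C.R1=1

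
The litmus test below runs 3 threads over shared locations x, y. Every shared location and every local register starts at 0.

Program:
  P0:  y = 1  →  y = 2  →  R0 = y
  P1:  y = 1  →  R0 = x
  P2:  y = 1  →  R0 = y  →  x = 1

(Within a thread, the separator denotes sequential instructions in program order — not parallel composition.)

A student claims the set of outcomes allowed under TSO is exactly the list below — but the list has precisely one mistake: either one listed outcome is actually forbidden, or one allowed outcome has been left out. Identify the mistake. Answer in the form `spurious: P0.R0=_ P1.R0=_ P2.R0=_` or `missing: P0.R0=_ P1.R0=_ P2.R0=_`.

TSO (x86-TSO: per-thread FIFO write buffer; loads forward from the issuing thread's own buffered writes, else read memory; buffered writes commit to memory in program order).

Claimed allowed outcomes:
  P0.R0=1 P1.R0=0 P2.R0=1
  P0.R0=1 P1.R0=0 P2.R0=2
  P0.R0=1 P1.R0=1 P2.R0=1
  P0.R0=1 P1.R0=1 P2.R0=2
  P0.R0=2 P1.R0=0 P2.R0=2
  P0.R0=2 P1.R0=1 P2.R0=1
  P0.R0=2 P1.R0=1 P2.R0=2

outcome vector order: (P0.R0,P1.R0,P2.R0)
TSO (8): (1,0,1) (1,0,2) (1,1,1) (1,1,2) (2,0,1) (2,0,2) (2,1,1) (2,1,2)
TSO∖claimed = {(2,0,1)}

missing: P0.R0=2 P1.R0=0 P2.R0=1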